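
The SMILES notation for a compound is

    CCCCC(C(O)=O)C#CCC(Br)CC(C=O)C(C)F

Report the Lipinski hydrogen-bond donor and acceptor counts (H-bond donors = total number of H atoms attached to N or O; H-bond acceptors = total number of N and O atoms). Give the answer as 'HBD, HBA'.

Donors: find every N or O and count the H atoms it carries.
  atom 7 (O): bond orders sum to 1 → 1 H
  atom 8 (O): bond orders sum to 2 → 0 H
  atom 17 (O): bond orders sum to 2 → 0 H
Lipinski HBD = 1.
Acceptors: N atoms = 0, O atoms = 3 → HBA = 3.

1, 3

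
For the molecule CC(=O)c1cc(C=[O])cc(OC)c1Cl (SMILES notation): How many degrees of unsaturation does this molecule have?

6

Molecular formula: C10H9ClO3.
DoU = (2C + 2 + N − H − X) / 2, where X is the halogen count and O/S are ignored.
    = (2·10 + 2 + 0 − 9 − 1) / 2 = 12 / 2 = 6.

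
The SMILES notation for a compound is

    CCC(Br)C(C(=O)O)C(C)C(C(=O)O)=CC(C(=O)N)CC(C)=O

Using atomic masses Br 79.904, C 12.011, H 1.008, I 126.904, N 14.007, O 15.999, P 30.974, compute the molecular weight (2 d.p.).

392.25 g/mol

First, the molecular formula is C15H22BrNO6 (counting implicit H from valence).
  Br: 1 × 79.904 = 79.904
  C: 15 × 12.011 = 180.165
  H: 22 × 1.008 = 22.176
  N: 1 × 14.007 = 14.007
  O: 6 × 15.999 = 95.994
Sum: 1×79.904 + 15×12.011 + 22×1.008 + 1×14.007 + 6×15.999 = 392.246 → 392.25 g/mol.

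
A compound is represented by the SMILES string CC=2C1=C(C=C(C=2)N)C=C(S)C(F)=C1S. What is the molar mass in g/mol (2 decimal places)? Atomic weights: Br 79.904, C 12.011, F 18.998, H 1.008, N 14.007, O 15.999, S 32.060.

First, the molecular formula is C11H10FNS2 (counting implicit H from valence).
  C: 11 × 12.011 = 132.121
  F: 1 × 18.998 = 18.998
  H: 10 × 1.008 = 10.080
  N: 1 × 14.007 = 14.007
  S: 2 × 32.060 = 64.120
Sum: 11×12.011 + 1×18.998 + 10×1.008 + 1×14.007 + 2×32.060 = 239.326 → 239.33 g/mol.

239.33 g/mol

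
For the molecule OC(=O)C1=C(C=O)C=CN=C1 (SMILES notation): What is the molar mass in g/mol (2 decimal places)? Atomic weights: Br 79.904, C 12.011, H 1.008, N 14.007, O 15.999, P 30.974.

First, the molecular formula is C7H5NO3 (counting implicit H from valence).
  C: 7 × 12.011 = 84.077
  H: 5 × 1.008 = 5.040
  N: 1 × 14.007 = 14.007
  O: 3 × 15.999 = 47.997
Sum: 7×12.011 + 5×1.008 + 1×14.007 + 3×15.999 = 151.121 → 151.12 g/mol.

151.12 g/mol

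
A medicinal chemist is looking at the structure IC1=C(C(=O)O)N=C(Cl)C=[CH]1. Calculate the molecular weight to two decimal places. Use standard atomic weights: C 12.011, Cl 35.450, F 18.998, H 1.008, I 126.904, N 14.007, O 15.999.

283.45 g/mol

First, the molecular formula is C6H3ClINO2 (counting implicit H from valence).
  C: 6 × 12.011 = 72.066
  Cl: 1 × 35.450 = 35.450
  H: 3 × 1.008 = 3.024
  I: 1 × 126.904 = 126.904
  N: 1 × 14.007 = 14.007
  O: 2 × 15.999 = 31.998
Sum: 6×12.011 + 1×35.450 + 3×1.008 + 1×126.904 + 1×14.007 + 2×15.999 = 283.449 → 283.45 g/mol.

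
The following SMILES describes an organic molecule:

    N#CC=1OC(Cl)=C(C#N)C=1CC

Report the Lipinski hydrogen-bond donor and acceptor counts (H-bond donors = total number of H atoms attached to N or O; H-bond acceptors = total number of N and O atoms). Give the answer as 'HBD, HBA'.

Donors: find every N or O and count the H atoms it carries.
  atom 1 (N): bond orders sum to 3 → 0 H
  atom 4 (O): bond orders sum to 2 → 0 H
  atom 9 (N): bond orders sum to 3 → 0 H
Lipinski HBD = 0.
Acceptors: N atoms = 2, O atoms = 1 → HBA = 3.

0, 3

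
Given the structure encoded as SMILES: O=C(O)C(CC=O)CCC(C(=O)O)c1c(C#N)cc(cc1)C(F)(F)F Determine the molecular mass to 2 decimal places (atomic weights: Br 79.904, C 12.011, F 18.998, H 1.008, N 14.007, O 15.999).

First, the molecular formula is C16H14F3NO5 (counting implicit H from valence).
  C: 16 × 12.011 = 192.176
  F: 3 × 18.998 = 56.994
  H: 14 × 1.008 = 14.112
  N: 1 × 14.007 = 14.007
  O: 5 × 15.999 = 79.995
Sum: 16×12.011 + 3×18.998 + 14×1.008 + 1×14.007 + 5×15.999 = 357.284 → 357.28 g/mol.

357.28 g/mol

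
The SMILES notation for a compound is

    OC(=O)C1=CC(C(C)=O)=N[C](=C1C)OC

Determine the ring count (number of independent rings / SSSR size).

In SMILES, each pair of matching ring-closure digits denotes one ring-closing bond; the number of such bonds equals the number of independent rings.
Ring-closure bonds here: 1.

1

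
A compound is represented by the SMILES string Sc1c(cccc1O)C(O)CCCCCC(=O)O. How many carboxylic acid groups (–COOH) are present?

1

The carboxylic acid motif appears at heavy-atom position 16 in the SMILES.
Other groups present: 2 hydroxyl, 1 thiol.
Carboxylic acid count: 1.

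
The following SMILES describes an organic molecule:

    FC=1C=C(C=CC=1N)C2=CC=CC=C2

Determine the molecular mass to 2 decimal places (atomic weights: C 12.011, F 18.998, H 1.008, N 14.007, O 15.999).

First, the molecular formula is C12H10FN (counting implicit H from valence).
  C: 12 × 12.011 = 144.132
  F: 1 × 18.998 = 18.998
  H: 10 × 1.008 = 10.080
  N: 1 × 14.007 = 14.007
Sum: 12×12.011 + 1×18.998 + 10×1.008 + 1×14.007 = 187.217 → 187.22 g/mol.

187.22 g/mol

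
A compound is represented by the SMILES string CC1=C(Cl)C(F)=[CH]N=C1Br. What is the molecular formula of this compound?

C6H4BrClFN

Walk through each heavy atom and fill implicit hydrogens from standard valence (C 4, N 3, O 2, S 2, halogen 1):
  atom 1: C, bond orders sum to 1 (valence 4) → 3 H
  atom 2: C, bond orders sum to 4 (valence 4) → 0 H
  atom 3: C, bond orders sum to 4 (valence 4) → 0 H
  atom 4: Cl (halogen, monovalent) → 0 H
  atom 5: C, bond orders sum to 4 (valence 4) → 0 H
  atom 6: F (halogen, monovalent) → 0 H
  atom 7: C with explicit H count 1
  atom 8: N, bond orders sum to 3 (valence 3) → 0 H
  atom 9: C, bond orders sum to 4 (valence 4) → 0 H
  atom 10: Br (halogen, monovalent) → 0 H
Totals → C:6, H:4, Br:1, Cl:1, F:1, N:1.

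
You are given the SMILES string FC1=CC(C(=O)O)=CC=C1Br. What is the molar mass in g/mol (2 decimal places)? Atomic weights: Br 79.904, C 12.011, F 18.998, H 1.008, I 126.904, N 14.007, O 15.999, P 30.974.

First, the molecular formula is C7H4BrFO2 (counting implicit H from valence).
  Br: 1 × 79.904 = 79.904
  C: 7 × 12.011 = 84.077
  F: 1 × 18.998 = 18.998
  H: 4 × 1.008 = 4.032
  O: 2 × 15.999 = 31.998
Sum: 1×79.904 + 7×12.011 + 1×18.998 + 4×1.008 + 2×15.999 = 219.009 → 219.01 g/mol.

219.01 g/mol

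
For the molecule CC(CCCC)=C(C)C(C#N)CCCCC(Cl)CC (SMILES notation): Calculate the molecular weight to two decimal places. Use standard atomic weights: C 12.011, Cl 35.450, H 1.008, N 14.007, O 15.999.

283.88 g/mol

First, the molecular formula is C17H30ClN (counting implicit H from valence).
  C: 17 × 12.011 = 204.187
  Cl: 1 × 35.450 = 35.450
  H: 30 × 1.008 = 30.240
  N: 1 × 14.007 = 14.007
Sum: 17×12.011 + 1×35.450 + 30×1.008 + 1×14.007 = 283.884 → 283.88 g/mol.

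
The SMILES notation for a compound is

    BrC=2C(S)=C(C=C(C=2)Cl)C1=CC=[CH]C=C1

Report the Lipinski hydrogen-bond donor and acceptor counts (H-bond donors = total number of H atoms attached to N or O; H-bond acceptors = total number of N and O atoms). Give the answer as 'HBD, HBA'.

Donors: find every N or O and count the H atoms it carries.
  (no N or O atoms present)
Lipinski HBD = 0.
Acceptors: N atoms = 0, O atoms = 0 → HBA = 0.

0, 0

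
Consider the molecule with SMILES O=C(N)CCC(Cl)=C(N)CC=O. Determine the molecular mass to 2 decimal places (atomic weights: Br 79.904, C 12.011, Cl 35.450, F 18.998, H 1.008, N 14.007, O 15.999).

190.63 g/mol

First, the molecular formula is C7H11ClN2O2 (counting implicit H from valence).
  C: 7 × 12.011 = 84.077
  Cl: 1 × 35.450 = 35.450
  H: 11 × 1.008 = 11.088
  N: 2 × 14.007 = 28.014
  O: 2 × 15.999 = 31.998
Sum: 7×12.011 + 1×35.450 + 11×1.008 + 2×14.007 + 2×15.999 = 190.627 → 190.63 g/mol.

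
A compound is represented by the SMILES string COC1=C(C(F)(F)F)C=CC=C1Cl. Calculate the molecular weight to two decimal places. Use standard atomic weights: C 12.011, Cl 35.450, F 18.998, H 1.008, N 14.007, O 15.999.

210.58 g/mol

First, the molecular formula is C8H6ClF3O (counting implicit H from valence).
  C: 8 × 12.011 = 96.088
  Cl: 1 × 35.450 = 35.450
  F: 3 × 18.998 = 56.994
  H: 6 × 1.008 = 6.048
  O: 1 × 15.999 = 15.999
Sum: 8×12.011 + 1×35.450 + 3×18.998 + 6×1.008 + 1×15.999 = 210.579 → 210.58 g/mol.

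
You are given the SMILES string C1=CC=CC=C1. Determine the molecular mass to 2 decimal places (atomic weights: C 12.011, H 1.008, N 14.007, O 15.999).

78.11 g/mol

First, the molecular formula is C6H6 (counting implicit H from valence).
  C: 6 × 12.011 = 72.066
  H: 6 × 1.008 = 6.048
Sum: 6×12.011 + 6×1.008 = 78.114 → 78.11 g/mol.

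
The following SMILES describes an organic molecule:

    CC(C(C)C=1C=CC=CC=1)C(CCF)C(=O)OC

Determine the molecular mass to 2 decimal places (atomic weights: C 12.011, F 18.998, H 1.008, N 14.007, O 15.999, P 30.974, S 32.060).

252.33 g/mol

First, the molecular formula is C15H21FO2 (counting implicit H from valence).
  C: 15 × 12.011 = 180.165
  F: 1 × 18.998 = 18.998
  H: 21 × 1.008 = 21.168
  O: 2 × 15.999 = 31.998
Sum: 15×12.011 + 1×18.998 + 21×1.008 + 2×15.999 = 252.329 → 252.33 g/mol.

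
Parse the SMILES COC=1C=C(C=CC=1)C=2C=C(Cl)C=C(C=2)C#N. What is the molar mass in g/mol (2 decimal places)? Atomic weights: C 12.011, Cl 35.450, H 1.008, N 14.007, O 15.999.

243.69 g/mol

First, the molecular formula is C14H10ClNO (counting implicit H from valence).
  C: 14 × 12.011 = 168.154
  Cl: 1 × 35.450 = 35.450
  H: 10 × 1.008 = 10.080
  N: 1 × 14.007 = 14.007
  O: 1 × 15.999 = 15.999
Sum: 14×12.011 + 1×35.450 + 10×1.008 + 1×14.007 + 1×15.999 = 243.690 → 243.69 g/mol.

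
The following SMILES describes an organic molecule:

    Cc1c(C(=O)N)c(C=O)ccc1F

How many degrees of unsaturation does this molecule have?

6

Molecular formula: C9H8FNO2.
DoU = (2C + 2 + N − H − X) / 2, where X is the halogen count and O/S are ignored.
    = (2·9 + 2 + 1 − 8 − 1) / 2 = 12 / 2 = 6.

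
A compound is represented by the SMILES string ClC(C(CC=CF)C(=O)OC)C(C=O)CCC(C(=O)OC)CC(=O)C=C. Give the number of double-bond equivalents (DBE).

Molecular formula: C18H24ClFO6.
DoU = (2C + 2 + N − H − X) / 2, where X is the halogen count and O/S are ignored.
    = (2·18 + 2 + 0 − 24 − 2) / 2 = 12 / 2 = 6.

6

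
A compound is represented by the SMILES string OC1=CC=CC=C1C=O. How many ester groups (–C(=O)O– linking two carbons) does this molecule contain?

0

Scan the SMILES for the ester motif — none present.
Groups that are present: 1 aldehyde, 1 hydroxyl.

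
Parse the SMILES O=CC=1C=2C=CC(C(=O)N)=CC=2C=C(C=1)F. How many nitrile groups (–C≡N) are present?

0

Scan the SMILES for the nitrile motif — none present.
Groups that are present: 1 aldehyde, 1 amide.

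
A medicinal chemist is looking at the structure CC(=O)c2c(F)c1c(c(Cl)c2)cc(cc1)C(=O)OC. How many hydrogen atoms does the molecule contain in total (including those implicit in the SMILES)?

Walk through each heavy atom and fill implicit hydrogens from standard valence (C 4, N 3, O 2, S 2, halogen 1); for lowercase aromatic atoms, an aromatic c carries 1 H when it has two neighbours and 0 H with three, and aromatic n carries 0 H:
  atom 1: C, bond orders sum to 1 (valence 4) → 3 H
  atom 2: C, bond orders sum to 4 (valence 4) → 0 H
  atom 3: O, bond orders sum to 2 (valence 2) → 0 H
  atom 4: aromatic c, 3 neighbours → 0 H
  atom 5: aromatic c, 3 neighbours → 0 H
  atom 6: F (halogen, monovalent) → 0 H
  atom 7: aromatic c, 3 neighbours → 0 H
  atom 8: aromatic c, 3 neighbours → 0 H
  atom 9: aromatic c, 3 neighbours → 0 H
  atom 10: Cl (halogen, monovalent) → 0 H
  atom 11: aromatic c, 2 neighbours → 1 H
  atom 12: aromatic c, 2 neighbours → 1 H
  atom 13: aromatic c, 3 neighbours → 0 H
  atom 14: aromatic c, 2 neighbours → 1 H
  atom 15: aromatic c, 2 neighbours → 1 H
  atom 16: C, bond orders sum to 4 (valence 4) → 0 H
  atom 17: O, bond orders sum to 2 (valence 2) → 0 H
  atom 18: O, bond orders sum to 2 (valence 2) → 0 H
  atom 19: C, bond orders sum to 1 (valence 4) → 3 H
Total hydrogens: 10.

10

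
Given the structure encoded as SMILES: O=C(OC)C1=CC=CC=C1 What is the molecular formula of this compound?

Walk through each heavy atom and fill implicit hydrogens from standard valence (C 4, N 3, O 2, S 2, halogen 1):
  atom 1: O, bond orders sum to 2 (valence 2) → 0 H
  atom 2: C, bond orders sum to 4 (valence 4) → 0 H
  atom 3: O, bond orders sum to 2 (valence 2) → 0 H
  atom 4: C, bond orders sum to 1 (valence 4) → 3 H
  atom 5: C, bond orders sum to 4 (valence 4) → 0 H
  atom 6: C, bond orders sum to 3 (valence 4) → 1 H
  atom 7: C, bond orders sum to 3 (valence 4) → 1 H
  atom 8: C, bond orders sum to 3 (valence 4) → 1 H
  atom 9: C, bond orders sum to 3 (valence 4) → 1 H
  atom 10: C, bond orders sum to 3 (valence 4) → 1 H
Totals → C:8, H:8, O:2.

C8H8O2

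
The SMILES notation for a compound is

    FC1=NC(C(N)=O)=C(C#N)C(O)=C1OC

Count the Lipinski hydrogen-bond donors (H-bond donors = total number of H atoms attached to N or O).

Donors: find every N or O and count the H atoms it carries.
  atom 3 (N): bond orders sum to 3 → 0 H
  atom 6 (N): bond orders sum to 1 → 2 H
  atom 7 (O): bond orders sum to 2 → 0 H
  atom 10 (N): bond orders sum to 3 → 0 H
  atom 12 (O): bond orders sum to 1 → 1 H
  atom 14 (O): bond orders sum to 2 → 0 H
Lipinski HBD = 3.

3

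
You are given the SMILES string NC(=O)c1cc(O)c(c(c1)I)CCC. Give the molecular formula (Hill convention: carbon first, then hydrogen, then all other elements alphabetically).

Walk through each heavy atom and fill implicit hydrogens from standard valence (C 4, N 3, O 2, S 2, halogen 1); for lowercase aromatic atoms, an aromatic c carries 1 H when it has two neighbours and 0 H with three, and aromatic n carries 0 H:
  atom 1: N, bond orders sum to 1 (valence 3) → 2 H
  atom 2: C, bond orders sum to 4 (valence 4) → 0 H
  atom 3: O, bond orders sum to 2 (valence 2) → 0 H
  atom 4: aromatic c, 3 neighbours → 0 H
  atom 5: aromatic c, 2 neighbours → 1 H
  atom 6: aromatic c, 3 neighbours → 0 H
  atom 7: O, bond orders sum to 1 (valence 2) → 1 H
  atom 8: aromatic c, 3 neighbours → 0 H
  atom 9: aromatic c, 3 neighbours → 0 H
  atom 10: aromatic c, 2 neighbours → 1 H
  atom 11: I (halogen, monovalent) → 0 H
  atom 12: C, bond orders sum to 2 (valence 4) → 2 H
  atom 13: C, bond orders sum to 2 (valence 4) → 2 H
  atom 14: C, bond orders sum to 1 (valence 4) → 3 H
Totals → C:10, H:12, I:1, N:1, O:2.
In Hill order: C10H12INO2.

C10H12INO2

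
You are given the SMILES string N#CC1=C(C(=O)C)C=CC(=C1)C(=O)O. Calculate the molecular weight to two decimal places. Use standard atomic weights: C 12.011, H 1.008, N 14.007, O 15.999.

First, the molecular formula is C10H7NO3 (counting implicit H from valence).
  C: 10 × 12.011 = 120.110
  H: 7 × 1.008 = 7.056
  N: 1 × 14.007 = 14.007
  O: 3 × 15.999 = 47.997
Sum: 10×12.011 + 7×1.008 + 1×14.007 + 3×15.999 = 189.170 → 189.17 g/mol.

189.17 g/mol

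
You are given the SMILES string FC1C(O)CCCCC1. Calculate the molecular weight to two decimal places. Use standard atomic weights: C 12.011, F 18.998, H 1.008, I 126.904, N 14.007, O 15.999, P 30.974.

First, the molecular formula is C7H13FO (counting implicit H from valence).
  C: 7 × 12.011 = 84.077
  F: 1 × 18.998 = 18.998
  H: 13 × 1.008 = 13.104
  O: 1 × 15.999 = 15.999
Sum: 7×12.011 + 1×18.998 + 13×1.008 + 1×15.999 = 132.178 → 132.18 g/mol.

132.18 g/mol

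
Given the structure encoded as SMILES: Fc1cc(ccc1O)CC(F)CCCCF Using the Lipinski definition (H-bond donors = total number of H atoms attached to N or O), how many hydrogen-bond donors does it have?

Donors: find every N or O and count the H atoms it carries.
  atom 8 (O): bond orders sum to 1 → 1 H
Lipinski HBD = 1.

1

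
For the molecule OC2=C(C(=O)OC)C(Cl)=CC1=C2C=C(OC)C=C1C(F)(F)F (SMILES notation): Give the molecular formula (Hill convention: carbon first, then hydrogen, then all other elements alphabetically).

C14H10ClF3O4

Walk through each heavy atom and fill implicit hydrogens from standard valence (C 4, N 3, O 2, S 2, halogen 1):
  atom 1: O, bond orders sum to 1 (valence 2) → 1 H
  atom 2: C, bond orders sum to 4 (valence 4) → 0 H
  atom 3: C, bond orders sum to 4 (valence 4) → 0 H
  atom 4: C, bond orders sum to 4 (valence 4) → 0 H
  atom 5: O, bond orders sum to 2 (valence 2) → 0 H
  atom 6: O, bond orders sum to 2 (valence 2) → 0 H
  atom 7: C, bond orders sum to 1 (valence 4) → 3 H
  atom 8: C, bond orders sum to 4 (valence 4) → 0 H
  atom 9: Cl (halogen, monovalent) → 0 H
  atom 10: C, bond orders sum to 3 (valence 4) → 1 H
  atom 11: C, bond orders sum to 4 (valence 4) → 0 H
  atom 12: C, bond orders sum to 4 (valence 4) → 0 H
  atom 13: C, bond orders sum to 3 (valence 4) → 1 H
  atom 14: C, bond orders sum to 4 (valence 4) → 0 H
  atom 15: O, bond orders sum to 2 (valence 2) → 0 H
  atom 16: C, bond orders sum to 1 (valence 4) → 3 H
  atom 17: C, bond orders sum to 3 (valence 4) → 1 H
  atom 18: C, bond orders sum to 4 (valence 4) → 0 H
  atom 19: C, bond orders sum to 4 (valence 4) → 0 H
  atom 20: F (halogen, monovalent) → 0 H
  atom 21: F (halogen, monovalent) → 0 H
  atom 22: F (halogen, monovalent) → 0 H
Totals → C:14, H:10, Cl:1, F:3, O:4.
In Hill order: C14H10ClF3O4.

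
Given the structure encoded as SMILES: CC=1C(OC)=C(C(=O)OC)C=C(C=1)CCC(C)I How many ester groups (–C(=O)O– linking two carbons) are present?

The ester motif appears at heavy-atom position 7 in the SMILES.
Other groups present: 1 ether.
Ester count: 1.

1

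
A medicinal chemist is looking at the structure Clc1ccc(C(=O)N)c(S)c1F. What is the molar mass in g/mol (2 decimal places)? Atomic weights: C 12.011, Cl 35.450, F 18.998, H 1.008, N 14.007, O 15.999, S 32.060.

First, the molecular formula is C7H5ClFNOS (counting implicit H from valence).
  C: 7 × 12.011 = 84.077
  Cl: 1 × 35.450 = 35.450
  F: 1 × 18.998 = 18.998
  H: 5 × 1.008 = 5.040
  N: 1 × 14.007 = 14.007
  O: 1 × 15.999 = 15.999
  S: 1 × 32.060 = 32.060
Sum: 7×12.011 + 1×35.450 + 1×18.998 + 5×1.008 + 1×14.007 + 1×15.999 + 1×32.060 = 205.631 → 205.63 g/mol.

205.63 g/mol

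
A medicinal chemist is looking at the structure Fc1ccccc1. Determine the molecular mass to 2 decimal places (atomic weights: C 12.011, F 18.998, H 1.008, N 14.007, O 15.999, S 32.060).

96.10 g/mol

First, the molecular formula is C6H5F (counting implicit H from valence).
  C: 6 × 12.011 = 72.066
  F: 1 × 18.998 = 18.998
  H: 5 × 1.008 = 5.040
Sum: 6×12.011 + 1×18.998 + 5×1.008 = 96.104 → 96.10 g/mol.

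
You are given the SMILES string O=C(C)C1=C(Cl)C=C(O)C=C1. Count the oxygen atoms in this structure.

Scan the SMILES for O atoms (remember two-letter symbols like Cl and Br are single atoms).
Oxygen count: 2.

2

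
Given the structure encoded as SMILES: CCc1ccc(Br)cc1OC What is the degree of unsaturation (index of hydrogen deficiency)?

Molecular formula: C9H11BrO.
DoU = (2C + 2 + N − H − X) / 2, where X is the halogen count and O/S are ignored.
    = (2·9 + 2 + 0 − 11 − 1) / 2 = 8 / 2 = 4.

4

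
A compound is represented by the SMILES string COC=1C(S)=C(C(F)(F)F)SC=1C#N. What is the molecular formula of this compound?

C7H4F3NOS2

Walk through each heavy atom and fill implicit hydrogens from standard valence (C 4, N 3, O 2, S 2, halogen 1):
  atom 1: C, bond orders sum to 1 (valence 4) → 3 H
  atom 2: O, bond orders sum to 2 (valence 2) → 0 H
  atom 3: C, bond orders sum to 4 (valence 4) → 0 H
  atom 4: C, bond orders sum to 4 (valence 4) → 0 H
  atom 5: S, bond orders sum to 1 (valence 2) → 1 H
  atom 6: C, bond orders sum to 4 (valence 4) → 0 H
  atom 7: C, bond orders sum to 4 (valence 4) → 0 H
  atom 8: F (halogen, monovalent) → 0 H
  atom 9: F (halogen, monovalent) → 0 H
  atom 10: F (halogen, monovalent) → 0 H
  atom 11: S, bond orders sum to 2 (valence 2) → 0 H
  atom 12: C, bond orders sum to 4 (valence 4) → 0 H
  atom 13: C, bond orders sum to 4 (valence 4) → 0 H
  atom 14: N, bond orders sum to 3 (valence 3) → 0 H
Totals → C:7, H:4, F:3, N:1, O:1, S:2.
In Hill order: C7H4F3NOS2.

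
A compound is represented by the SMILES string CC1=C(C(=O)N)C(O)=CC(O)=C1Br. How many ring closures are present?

1

In SMILES, each pair of matching ring-closure digits denotes one ring-closing bond; the number of such bonds equals the number of independent rings.
Ring-closure bonds here: 1.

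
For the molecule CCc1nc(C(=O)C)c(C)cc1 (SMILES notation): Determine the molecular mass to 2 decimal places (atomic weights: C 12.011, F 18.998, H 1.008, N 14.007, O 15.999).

First, the molecular formula is C10H13NO (counting implicit H from valence).
  C: 10 × 12.011 = 120.110
  H: 13 × 1.008 = 13.104
  N: 1 × 14.007 = 14.007
  O: 1 × 15.999 = 15.999
Sum: 10×12.011 + 13×1.008 + 1×14.007 + 1×15.999 = 163.220 → 163.22 g/mol.

163.22 g/mol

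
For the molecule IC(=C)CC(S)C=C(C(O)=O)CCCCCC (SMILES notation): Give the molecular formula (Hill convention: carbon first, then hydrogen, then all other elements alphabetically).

C13H21IO2S

Walk through each heavy atom and fill implicit hydrogens from standard valence (C 4, N 3, O 2, S 2, halogen 1):
  atom 1: I (halogen, monovalent) → 0 H
  atom 2: C, bond orders sum to 4 (valence 4) → 0 H
  atom 3: C, bond orders sum to 2 (valence 4) → 2 H
  atom 4: C, bond orders sum to 2 (valence 4) → 2 H
  atom 5: C, bond orders sum to 3 (valence 4) → 1 H
  atom 6: S, bond orders sum to 1 (valence 2) → 1 H
  atom 7: C, bond orders sum to 3 (valence 4) → 1 H
  atom 8: C, bond orders sum to 4 (valence 4) → 0 H
  atom 9: C, bond orders sum to 4 (valence 4) → 0 H
  atom 10: O, bond orders sum to 1 (valence 2) → 1 H
  atom 11: O, bond orders sum to 2 (valence 2) → 0 H
  atom 12: C, bond orders sum to 2 (valence 4) → 2 H
  atom 13: C, bond orders sum to 2 (valence 4) → 2 H
  atom 14: C, bond orders sum to 2 (valence 4) → 2 H
  atom 15: C, bond orders sum to 2 (valence 4) → 2 H
  atom 16: C, bond orders sum to 2 (valence 4) → 2 H
  atom 17: C, bond orders sum to 1 (valence 4) → 3 H
Totals → C:13, H:21, I:1, O:2, S:1.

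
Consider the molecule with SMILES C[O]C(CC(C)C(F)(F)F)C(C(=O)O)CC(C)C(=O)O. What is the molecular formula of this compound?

C12H19F3O5

Walk through each heavy atom and fill implicit hydrogens from standard valence (C 4, N 3, O 2, S 2, halogen 1):
  atom 1: C, bond orders sum to 1 (valence 4) → 3 H
  atom 2: O with explicit H count 0
  atom 3: C, bond orders sum to 3 (valence 4) → 1 H
  atom 4: C, bond orders sum to 2 (valence 4) → 2 H
  atom 5: C, bond orders sum to 3 (valence 4) → 1 H
  atom 6: C, bond orders sum to 1 (valence 4) → 3 H
  atom 7: C, bond orders sum to 4 (valence 4) → 0 H
  atom 8: F (halogen, monovalent) → 0 H
  atom 9: F (halogen, monovalent) → 0 H
  atom 10: F (halogen, monovalent) → 0 H
  atom 11: C, bond orders sum to 3 (valence 4) → 1 H
  atom 12: C, bond orders sum to 4 (valence 4) → 0 H
  atom 13: O, bond orders sum to 2 (valence 2) → 0 H
  atom 14: O, bond orders sum to 1 (valence 2) → 1 H
  atom 15: C, bond orders sum to 2 (valence 4) → 2 H
  atom 16: C, bond orders sum to 3 (valence 4) → 1 H
  atom 17: C, bond orders sum to 1 (valence 4) → 3 H
  atom 18: C, bond orders sum to 4 (valence 4) → 0 H
  atom 19: O, bond orders sum to 2 (valence 2) → 0 H
  atom 20: O, bond orders sum to 1 (valence 2) → 1 H
Totals → C:12, H:19, F:3, O:5.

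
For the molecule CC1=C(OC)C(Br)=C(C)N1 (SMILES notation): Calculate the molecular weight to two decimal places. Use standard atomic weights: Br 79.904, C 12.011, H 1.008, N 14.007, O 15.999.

First, the molecular formula is C7H10BrNO (counting implicit H from valence).
  Br: 1 × 79.904 = 79.904
  C: 7 × 12.011 = 84.077
  H: 10 × 1.008 = 10.080
  N: 1 × 14.007 = 14.007
  O: 1 × 15.999 = 15.999
Sum: 1×79.904 + 7×12.011 + 10×1.008 + 1×14.007 + 1×15.999 = 204.067 → 204.07 g/mol.

204.07 g/mol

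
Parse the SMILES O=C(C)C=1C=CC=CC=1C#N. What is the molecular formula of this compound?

C9H7NO

Walk through each heavy atom and fill implicit hydrogens from standard valence (C 4, N 3, O 2, S 2, halogen 1):
  atom 1: O, bond orders sum to 2 (valence 2) → 0 H
  atom 2: C, bond orders sum to 4 (valence 4) → 0 H
  atom 3: C, bond orders sum to 1 (valence 4) → 3 H
  atom 4: C, bond orders sum to 4 (valence 4) → 0 H
  atom 5: C, bond orders sum to 3 (valence 4) → 1 H
  atom 6: C, bond orders sum to 3 (valence 4) → 1 H
  atom 7: C, bond orders sum to 3 (valence 4) → 1 H
  atom 8: C, bond orders sum to 3 (valence 4) → 1 H
  atom 9: C, bond orders sum to 4 (valence 4) → 0 H
  atom 10: C, bond orders sum to 4 (valence 4) → 0 H
  atom 11: N, bond orders sum to 3 (valence 3) → 0 H
Totals → C:9, H:7, N:1, O:1.
In Hill order: C9H7NO.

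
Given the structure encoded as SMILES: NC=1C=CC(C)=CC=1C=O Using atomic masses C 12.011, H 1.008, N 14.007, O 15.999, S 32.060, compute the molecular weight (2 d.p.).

135.17 g/mol

First, the molecular formula is C8H9NO (counting implicit H from valence).
  C: 8 × 12.011 = 96.088
  H: 9 × 1.008 = 9.072
  N: 1 × 14.007 = 14.007
  O: 1 × 15.999 = 15.999
Sum: 8×12.011 + 9×1.008 + 1×14.007 + 1×15.999 = 135.166 → 135.17 g/mol.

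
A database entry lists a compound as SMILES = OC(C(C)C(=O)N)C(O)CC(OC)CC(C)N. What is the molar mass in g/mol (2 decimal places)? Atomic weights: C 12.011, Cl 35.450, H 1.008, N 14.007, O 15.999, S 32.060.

First, the molecular formula is C11H24N2O4 (counting implicit H from valence).
  C: 11 × 12.011 = 132.121
  H: 24 × 1.008 = 24.192
  N: 2 × 14.007 = 28.014
  O: 4 × 15.999 = 63.996
Sum: 11×12.011 + 24×1.008 + 2×14.007 + 4×15.999 = 248.323 → 248.32 g/mol.

248.32 g/mol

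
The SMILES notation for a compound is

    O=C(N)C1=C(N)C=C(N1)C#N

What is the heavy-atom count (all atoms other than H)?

11

Every atom symbol written in the SMILES (organic subset) is one heavy atom; implicit H are not written.
Heavy atoms by element → C:6, N:4, O:1.
Total: 11.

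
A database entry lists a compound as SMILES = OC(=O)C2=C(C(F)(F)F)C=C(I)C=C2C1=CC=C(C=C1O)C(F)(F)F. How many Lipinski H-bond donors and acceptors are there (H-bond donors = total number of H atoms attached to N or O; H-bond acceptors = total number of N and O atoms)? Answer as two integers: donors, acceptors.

2, 3

Donors: find every N or O and count the H atoms it carries.
  atom 1 (O): bond orders sum to 1 → 1 H
  atom 3 (O): bond orders sum to 2 → 0 H
  atom 21 (O): bond orders sum to 1 → 1 H
Lipinski HBD = 2.
Acceptors: N atoms = 0, O atoms = 3 → HBA = 3.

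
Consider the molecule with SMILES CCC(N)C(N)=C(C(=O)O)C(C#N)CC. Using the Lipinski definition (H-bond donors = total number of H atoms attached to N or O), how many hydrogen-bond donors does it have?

5

Donors: find every N or O and count the H atoms it carries.
  atom 4 (N): bond orders sum to 1 → 2 H
  atom 6 (N): bond orders sum to 1 → 2 H
  atom 9 (O): bond orders sum to 2 → 0 H
  atom 10 (O): bond orders sum to 1 → 1 H
  atom 13 (N): bond orders sum to 3 → 0 H
Lipinski HBD = 5.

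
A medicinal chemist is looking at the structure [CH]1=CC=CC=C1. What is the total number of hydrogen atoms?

Walk through each heavy atom and fill implicit hydrogens from standard valence (C 4, N 3, O 2, S 2, halogen 1):
  atom 1: C with explicit H count 1
  atom 2: C, bond orders sum to 3 (valence 4) → 1 H
  atom 3: C, bond orders sum to 3 (valence 4) → 1 H
  atom 4: C, bond orders sum to 3 (valence 4) → 1 H
  atom 5: C, bond orders sum to 3 (valence 4) → 1 H
  atom 6: C, bond orders sum to 3 (valence 4) → 1 H
Total hydrogens: 6.

6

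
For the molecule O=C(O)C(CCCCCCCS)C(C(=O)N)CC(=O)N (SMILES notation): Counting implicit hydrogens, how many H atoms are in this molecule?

Walk through each heavy atom and fill implicit hydrogens from standard valence (C 4, N 3, O 2, S 2, halogen 1):
  atom 1: O, bond orders sum to 2 (valence 2) → 0 H
  atom 2: C, bond orders sum to 4 (valence 4) → 0 H
  atom 3: O, bond orders sum to 1 (valence 2) → 1 H
  atom 4: C, bond orders sum to 3 (valence 4) → 1 H
  atom 5: C, bond orders sum to 2 (valence 4) → 2 H
  atom 6: C, bond orders sum to 2 (valence 4) → 2 H
  atom 7: C, bond orders sum to 2 (valence 4) → 2 H
  atom 8: C, bond orders sum to 2 (valence 4) → 2 H
  atom 9: C, bond orders sum to 2 (valence 4) → 2 H
  atom 10: C, bond orders sum to 2 (valence 4) → 2 H
  atom 11: C, bond orders sum to 2 (valence 4) → 2 H
  atom 12: S, bond orders sum to 1 (valence 2) → 1 H
  atom 13: C, bond orders sum to 3 (valence 4) → 1 H
  atom 14: C, bond orders sum to 4 (valence 4) → 0 H
  atom 15: O, bond orders sum to 2 (valence 2) → 0 H
  atom 16: N, bond orders sum to 1 (valence 3) → 2 H
  atom 17: C, bond orders sum to 2 (valence 4) → 2 H
  atom 18: C, bond orders sum to 4 (valence 4) → 0 H
  atom 19: O, bond orders sum to 2 (valence 2) → 0 H
  atom 20: N, bond orders sum to 1 (valence 3) → 2 H
Total hydrogens: 24.

24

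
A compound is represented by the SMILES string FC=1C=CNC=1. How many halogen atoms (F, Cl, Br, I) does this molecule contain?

Halogen atoms appear at heavy-atom position 1 (1×F).
Halogen count: 1.

1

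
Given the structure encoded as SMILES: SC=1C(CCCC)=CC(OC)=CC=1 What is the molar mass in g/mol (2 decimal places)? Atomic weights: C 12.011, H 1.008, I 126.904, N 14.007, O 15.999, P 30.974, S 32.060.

196.31 g/mol

First, the molecular formula is C11H16OS (counting implicit H from valence).
  C: 11 × 12.011 = 132.121
  H: 16 × 1.008 = 16.128
  O: 1 × 15.999 = 15.999
  S: 1 × 32.060 = 32.060
Sum: 11×12.011 + 16×1.008 + 1×15.999 + 1×32.060 = 196.308 → 196.31 g/mol.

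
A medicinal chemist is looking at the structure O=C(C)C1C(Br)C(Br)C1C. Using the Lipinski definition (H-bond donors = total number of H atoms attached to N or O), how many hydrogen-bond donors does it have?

Donors: find every N or O and count the H atoms it carries.
  atom 1 (O): bond orders sum to 2 → 0 H
Lipinski HBD = 0.

0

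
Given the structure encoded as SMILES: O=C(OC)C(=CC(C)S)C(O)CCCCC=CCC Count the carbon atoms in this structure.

Count every carbon token in the SMILES (each C, including those in ring-closure positions and inside branches).
Carbon count: 15.

15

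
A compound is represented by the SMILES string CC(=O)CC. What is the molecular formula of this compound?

C4H8O

Walk through each heavy atom and fill implicit hydrogens from standard valence (C 4, N 3, O 2, S 2, halogen 1):
  atom 1: C, bond orders sum to 1 (valence 4) → 3 H
  atom 2: C, bond orders sum to 4 (valence 4) → 0 H
  atom 3: O, bond orders sum to 2 (valence 2) → 0 H
  atom 4: C, bond orders sum to 2 (valence 4) → 2 H
  atom 5: C, bond orders sum to 1 (valence 4) → 3 H
Totals → C:4, H:8, O:1.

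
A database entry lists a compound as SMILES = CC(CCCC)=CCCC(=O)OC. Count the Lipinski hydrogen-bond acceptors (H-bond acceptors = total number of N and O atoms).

N atoms: 0; O atoms: 2.
Lipinski HBA = 0 + 2 = 2.

2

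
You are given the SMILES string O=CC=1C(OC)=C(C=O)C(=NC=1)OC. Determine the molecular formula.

C9H9NO4

Walk through each heavy atom and fill implicit hydrogens from standard valence (C 4, N 3, O 2, S 2, halogen 1):
  atom 1: O, bond orders sum to 2 (valence 2) → 0 H
  atom 2: C, bond orders sum to 3 (valence 4) → 1 H
  atom 3: C, bond orders sum to 4 (valence 4) → 0 H
  atom 4: C, bond orders sum to 4 (valence 4) → 0 H
  atom 5: O, bond orders sum to 2 (valence 2) → 0 H
  atom 6: C, bond orders sum to 1 (valence 4) → 3 H
  atom 7: C, bond orders sum to 4 (valence 4) → 0 H
  atom 8: C, bond orders sum to 3 (valence 4) → 1 H
  atom 9: O, bond orders sum to 2 (valence 2) → 0 H
  atom 10: C, bond orders sum to 4 (valence 4) → 0 H
  atom 11: N, bond orders sum to 3 (valence 3) → 0 H
  atom 12: C, bond orders sum to 3 (valence 4) → 1 H
  atom 13: O, bond orders sum to 2 (valence 2) → 0 H
  atom 14: C, bond orders sum to 1 (valence 4) → 3 H
Totals → C:9, H:9, N:1, O:4.
In Hill order: C9H9NO4.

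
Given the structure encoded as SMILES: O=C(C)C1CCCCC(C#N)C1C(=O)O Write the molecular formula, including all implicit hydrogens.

C11H15NO3

Walk through each heavy atom and fill implicit hydrogens from standard valence (C 4, N 3, O 2, S 2, halogen 1):
  atom 1: O, bond orders sum to 2 (valence 2) → 0 H
  atom 2: C, bond orders sum to 4 (valence 4) → 0 H
  atom 3: C, bond orders sum to 1 (valence 4) → 3 H
  atom 4: C, bond orders sum to 3 (valence 4) → 1 H
  atom 5: C, bond orders sum to 2 (valence 4) → 2 H
  atom 6: C, bond orders sum to 2 (valence 4) → 2 H
  atom 7: C, bond orders sum to 2 (valence 4) → 2 H
  atom 8: C, bond orders sum to 2 (valence 4) → 2 H
  atom 9: C, bond orders sum to 3 (valence 4) → 1 H
  atom 10: C, bond orders sum to 4 (valence 4) → 0 H
  atom 11: N, bond orders sum to 3 (valence 3) → 0 H
  atom 12: C, bond orders sum to 3 (valence 4) → 1 H
  atom 13: C, bond orders sum to 4 (valence 4) → 0 H
  atom 14: O, bond orders sum to 2 (valence 2) → 0 H
  atom 15: O, bond orders sum to 1 (valence 2) → 1 H
Totals → C:11, H:15, N:1, O:3.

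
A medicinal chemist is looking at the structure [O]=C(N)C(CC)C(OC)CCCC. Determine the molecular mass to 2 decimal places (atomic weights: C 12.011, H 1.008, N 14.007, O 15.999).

First, the molecular formula is C10H21NO2 (counting implicit H from valence).
  C: 10 × 12.011 = 120.110
  H: 21 × 1.008 = 21.168
  N: 1 × 14.007 = 14.007
  O: 2 × 15.999 = 31.998
Sum: 10×12.011 + 21×1.008 + 1×14.007 + 2×15.999 = 187.283 → 187.28 g/mol.

187.28 g/mol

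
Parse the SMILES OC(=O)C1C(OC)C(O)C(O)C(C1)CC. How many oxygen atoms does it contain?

Scan the SMILES for O atoms (remember two-letter symbols like Cl and Br are single atoms).
Oxygen count: 5.

5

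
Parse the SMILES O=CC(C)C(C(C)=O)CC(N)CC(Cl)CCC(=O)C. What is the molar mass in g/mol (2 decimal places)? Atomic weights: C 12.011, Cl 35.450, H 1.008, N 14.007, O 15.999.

First, the molecular formula is C14H24ClNO3 (counting implicit H from valence).
  C: 14 × 12.011 = 168.154
  Cl: 1 × 35.450 = 35.450
  H: 24 × 1.008 = 24.192
  N: 1 × 14.007 = 14.007
  O: 3 × 15.999 = 47.997
Sum: 14×12.011 + 1×35.450 + 24×1.008 + 1×14.007 + 3×15.999 = 289.800 → 289.80 g/mol.

289.80 g/mol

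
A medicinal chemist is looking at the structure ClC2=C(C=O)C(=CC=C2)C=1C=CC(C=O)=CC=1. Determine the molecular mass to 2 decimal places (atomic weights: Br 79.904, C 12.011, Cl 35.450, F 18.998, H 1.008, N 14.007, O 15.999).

First, the molecular formula is C14H9ClO2 (counting implicit H from valence).
  C: 14 × 12.011 = 168.154
  Cl: 1 × 35.450 = 35.450
  H: 9 × 1.008 = 9.072
  O: 2 × 15.999 = 31.998
Sum: 14×12.011 + 1×35.450 + 9×1.008 + 2×15.999 = 244.674 → 244.67 g/mol.

244.67 g/mol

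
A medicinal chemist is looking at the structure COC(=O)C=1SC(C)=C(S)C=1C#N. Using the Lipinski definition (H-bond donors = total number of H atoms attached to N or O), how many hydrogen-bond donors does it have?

Donors: find every N or O and count the H atoms it carries.
  atom 2 (O): bond orders sum to 2 → 0 H
  atom 4 (O): bond orders sum to 2 → 0 H
  atom 13 (N): bond orders sum to 3 → 0 H
Lipinski HBD = 0.

0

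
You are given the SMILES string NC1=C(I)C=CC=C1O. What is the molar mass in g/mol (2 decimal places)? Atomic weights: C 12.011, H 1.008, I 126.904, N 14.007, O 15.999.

First, the molecular formula is C6H6INO (counting implicit H from valence).
  C: 6 × 12.011 = 72.066
  H: 6 × 1.008 = 6.048
  I: 1 × 126.904 = 126.904
  N: 1 × 14.007 = 14.007
  O: 1 × 15.999 = 15.999
Sum: 6×12.011 + 6×1.008 + 1×126.904 + 1×14.007 + 1×15.999 = 235.024 → 235.02 g/mol.

235.02 g/mol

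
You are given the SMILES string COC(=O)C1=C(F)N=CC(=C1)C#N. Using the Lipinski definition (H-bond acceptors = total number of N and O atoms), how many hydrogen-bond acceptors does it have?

N atoms: 2; O atoms: 2.
Lipinski HBA = 2 + 2 = 4.

4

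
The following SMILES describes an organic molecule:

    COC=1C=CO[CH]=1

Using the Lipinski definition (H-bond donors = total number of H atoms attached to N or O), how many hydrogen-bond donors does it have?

Donors: find every N or O and count the H atoms it carries.
  atom 2 (O): bond orders sum to 2 → 0 H
  atom 6 (O): bond orders sum to 2 → 0 H
Lipinski HBD = 0.

0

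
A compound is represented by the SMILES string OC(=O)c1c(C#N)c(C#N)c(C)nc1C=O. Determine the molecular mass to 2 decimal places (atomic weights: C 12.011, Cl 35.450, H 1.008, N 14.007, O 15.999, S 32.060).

First, the molecular formula is C10H5N3O3 (counting implicit H from valence).
  C: 10 × 12.011 = 120.110
  H: 5 × 1.008 = 5.040
  N: 3 × 14.007 = 42.021
  O: 3 × 15.999 = 47.997
Sum: 10×12.011 + 5×1.008 + 3×14.007 + 3×15.999 = 215.168 → 215.17 g/mol.

215.17 g/mol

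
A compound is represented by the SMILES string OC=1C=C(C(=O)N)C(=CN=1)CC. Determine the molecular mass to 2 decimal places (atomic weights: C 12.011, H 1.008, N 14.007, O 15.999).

166.18 g/mol

First, the molecular formula is C8H10N2O2 (counting implicit H from valence).
  C: 8 × 12.011 = 96.088
  H: 10 × 1.008 = 10.080
  N: 2 × 14.007 = 28.014
  O: 2 × 15.999 = 31.998
Sum: 8×12.011 + 10×1.008 + 2×14.007 + 2×15.999 = 166.180 → 166.18 g/mol.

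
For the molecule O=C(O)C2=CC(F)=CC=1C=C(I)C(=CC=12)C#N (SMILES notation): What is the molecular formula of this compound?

C12H5FINO2

Walk through each heavy atom and fill implicit hydrogens from standard valence (C 4, N 3, O 2, S 2, halogen 1):
  atom 1: O, bond orders sum to 2 (valence 2) → 0 H
  atom 2: C, bond orders sum to 4 (valence 4) → 0 H
  atom 3: O, bond orders sum to 1 (valence 2) → 1 H
  atom 4: C, bond orders sum to 4 (valence 4) → 0 H
  atom 5: C, bond orders sum to 3 (valence 4) → 1 H
  atom 6: C, bond orders sum to 4 (valence 4) → 0 H
  atom 7: F (halogen, monovalent) → 0 H
  atom 8: C, bond orders sum to 3 (valence 4) → 1 H
  atom 9: C, bond orders sum to 4 (valence 4) → 0 H
  atom 10: C, bond orders sum to 3 (valence 4) → 1 H
  atom 11: C, bond orders sum to 4 (valence 4) → 0 H
  atom 12: I (halogen, monovalent) → 0 H
  atom 13: C, bond orders sum to 4 (valence 4) → 0 H
  atom 14: C, bond orders sum to 3 (valence 4) → 1 H
  atom 15: C, bond orders sum to 4 (valence 4) → 0 H
  atom 16: C, bond orders sum to 4 (valence 4) → 0 H
  atom 17: N, bond orders sum to 3 (valence 3) → 0 H
Totals → C:12, H:5, F:1, I:1, N:1, O:2.
In Hill order: C12H5FINO2.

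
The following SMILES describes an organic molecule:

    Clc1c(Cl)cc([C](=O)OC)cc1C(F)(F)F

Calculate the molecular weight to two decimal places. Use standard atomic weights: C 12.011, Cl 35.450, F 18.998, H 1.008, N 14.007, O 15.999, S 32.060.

First, the molecular formula is C9H5Cl2F3O2 (counting implicit H from valence).
  C: 9 × 12.011 = 108.099
  Cl: 2 × 35.450 = 70.900
  F: 3 × 18.998 = 56.994
  H: 5 × 1.008 = 5.040
  O: 2 × 15.999 = 31.998
Sum: 9×12.011 + 2×35.450 + 3×18.998 + 5×1.008 + 2×15.999 = 273.031 → 273.03 g/mol.

273.03 g/mol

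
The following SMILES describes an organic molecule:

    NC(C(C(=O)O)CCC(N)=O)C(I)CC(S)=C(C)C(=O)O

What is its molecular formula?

C12H19IN2O5S

Walk through each heavy atom and fill implicit hydrogens from standard valence (C 4, N 3, O 2, S 2, halogen 1):
  atom 1: N, bond orders sum to 1 (valence 3) → 2 H
  atom 2: C, bond orders sum to 3 (valence 4) → 1 H
  atom 3: C, bond orders sum to 3 (valence 4) → 1 H
  atom 4: C, bond orders sum to 4 (valence 4) → 0 H
  atom 5: O, bond orders sum to 2 (valence 2) → 0 H
  atom 6: O, bond orders sum to 1 (valence 2) → 1 H
  atom 7: C, bond orders sum to 2 (valence 4) → 2 H
  atom 8: C, bond orders sum to 2 (valence 4) → 2 H
  atom 9: C, bond orders sum to 4 (valence 4) → 0 H
  atom 10: N, bond orders sum to 1 (valence 3) → 2 H
  atom 11: O, bond orders sum to 2 (valence 2) → 0 H
  atom 12: C, bond orders sum to 3 (valence 4) → 1 H
  atom 13: I (halogen, monovalent) → 0 H
  atom 14: C, bond orders sum to 2 (valence 4) → 2 H
  atom 15: C, bond orders sum to 4 (valence 4) → 0 H
  atom 16: S, bond orders sum to 1 (valence 2) → 1 H
  atom 17: C, bond orders sum to 4 (valence 4) → 0 H
  atom 18: C, bond orders sum to 1 (valence 4) → 3 H
  atom 19: C, bond orders sum to 4 (valence 4) → 0 H
  atom 20: O, bond orders sum to 2 (valence 2) → 0 H
  atom 21: O, bond orders sum to 1 (valence 2) → 1 H
Totals → C:12, H:19, I:1, N:2, O:5, S:1.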